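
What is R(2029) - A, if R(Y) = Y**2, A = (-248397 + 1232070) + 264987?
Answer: 2868181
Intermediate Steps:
A = 1248660 (A = 983673 + 264987 = 1248660)
R(2029) - A = 2029**2 - 1*1248660 = 4116841 - 1248660 = 2868181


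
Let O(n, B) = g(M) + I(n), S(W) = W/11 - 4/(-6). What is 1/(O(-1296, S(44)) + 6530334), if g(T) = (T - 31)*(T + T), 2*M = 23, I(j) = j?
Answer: 2/13057179 ≈ 1.5317e-7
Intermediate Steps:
S(W) = ⅔ + W/11 (S(W) = W*(1/11) - 4*(-⅙) = W/11 + ⅔ = ⅔ + W/11)
M = 23/2 (M = (½)*23 = 23/2 ≈ 11.500)
g(T) = 2*T*(-31 + T) (g(T) = (-31 + T)*(2*T) = 2*T*(-31 + T))
O(n, B) = -897/2 + n (O(n, B) = 2*(23/2)*(-31 + 23/2) + n = 2*(23/2)*(-39/2) + n = -897/2 + n)
1/(O(-1296, S(44)) + 6530334) = 1/((-897/2 - 1296) + 6530334) = 1/(-3489/2 + 6530334) = 1/(13057179/2) = 2/13057179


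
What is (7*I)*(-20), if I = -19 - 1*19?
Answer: 5320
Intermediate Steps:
I = -38 (I = -19 - 19 = -38)
(7*I)*(-20) = (7*(-38))*(-20) = -266*(-20) = 5320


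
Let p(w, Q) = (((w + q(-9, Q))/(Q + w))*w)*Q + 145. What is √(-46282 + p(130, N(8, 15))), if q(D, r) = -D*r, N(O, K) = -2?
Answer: I*√185458/2 ≈ 215.32*I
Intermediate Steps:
q(D, r) = -D*r
p(w, Q) = 145 + Q*w*(w + 9*Q)/(Q + w) (p(w, Q) = (((w - 1*(-9)*Q)/(Q + w))*w)*Q + 145 = (((w + 9*Q)/(Q + w))*w)*Q + 145 = (w*(w + 9*Q)/(Q + w))*Q + 145 = Q*w*(w + 9*Q)/(Q + w) + 145 = 145 + Q*w*(w + 9*Q)/(Q + w))
√(-46282 + p(130, N(8, 15))) = √(-46282 + (145*(-2) + 145*130 - 2*130² + 9*130*(-2)²)/(-2 + 130)) = √(-46282 + (-290 + 18850 - 2*16900 + 9*130*4)/128) = √(-46282 + (-290 + 18850 - 33800 + 4680)/128) = √(-46282 + (1/128)*(-10560)) = √(-46282 - 165/2) = √(-92729/2) = I*√185458/2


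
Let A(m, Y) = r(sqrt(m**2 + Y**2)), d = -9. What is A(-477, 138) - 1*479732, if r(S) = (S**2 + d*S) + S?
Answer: -233159 - 24*sqrt(27397) ≈ -2.3713e+5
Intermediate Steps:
r(S) = S**2 - 8*S (r(S) = (S**2 - 9*S) + S = S**2 - 8*S)
A(m, Y) = sqrt(Y**2 + m**2)*(-8 + sqrt(Y**2 + m**2)) (A(m, Y) = sqrt(m**2 + Y**2)*(-8 + sqrt(m**2 + Y**2)) = sqrt(Y**2 + m**2)*(-8 + sqrt(Y**2 + m**2)))
A(-477, 138) - 1*479732 = (138**2 + (-477)**2 - 8*sqrt(138**2 + (-477)**2)) - 1*479732 = (19044 + 227529 - 8*sqrt(19044 + 227529)) - 479732 = (19044 + 227529 - 24*sqrt(27397)) - 479732 = (246573 - 24*sqrt(27397)) - 479732 = -233159 - 24*sqrt(27397)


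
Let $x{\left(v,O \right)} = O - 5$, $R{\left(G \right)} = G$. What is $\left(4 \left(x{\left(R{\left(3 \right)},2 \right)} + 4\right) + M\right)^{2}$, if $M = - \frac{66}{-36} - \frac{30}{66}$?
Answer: $\frac{126025}{4356} \approx 28.931$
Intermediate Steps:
$M = \frac{91}{66}$ ($M = \left(-66\right) \left(- \frac{1}{36}\right) - \frac{5}{11} = \frac{11}{6} - \frac{5}{11} = \frac{91}{66} \approx 1.3788$)
$x{\left(v,O \right)} = -5 + O$
$\left(4 \left(x{\left(R{\left(3 \right)},2 \right)} + 4\right) + M\right)^{2} = \left(4 \left(\left(-5 + 2\right) + 4\right) + \frac{91}{66}\right)^{2} = \left(4 \left(-3 + 4\right) + \frac{91}{66}\right)^{2} = \left(4 \cdot 1 + \frac{91}{66}\right)^{2} = \left(4 + \frac{91}{66}\right)^{2} = \left(\frac{355}{66}\right)^{2} = \frac{126025}{4356}$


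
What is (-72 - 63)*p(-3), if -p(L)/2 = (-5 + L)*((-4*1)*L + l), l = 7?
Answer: -41040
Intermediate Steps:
p(L) = -2*(-5 + L)*(7 - 4*L) (p(L) = -2*(-5 + L)*((-4*1)*L + 7) = -2*(-5 + L)*(-4*L + 7) = -2*(-5 + L)*(7 - 4*L))
(-72 - 63)*p(-3) = (-72 - 63)*(70 - 54*(-3) + 8*(-3)**2) = -135*(70 + 162 + 8*9) = -135*(70 + 162 + 72) = -135*304 = -41040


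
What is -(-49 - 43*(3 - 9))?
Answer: -209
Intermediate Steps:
-(-49 - 43*(3 - 9)) = -(-49 - 43*(-6)) = -(-49 + 258) = -1*209 = -209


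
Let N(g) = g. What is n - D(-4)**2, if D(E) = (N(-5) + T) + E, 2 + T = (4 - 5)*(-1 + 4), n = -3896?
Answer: -4092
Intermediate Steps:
T = -5 (T = -2 + (4 - 5)*(-1 + 4) = -2 - 1*3 = -2 - 3 = -5)
D(E) = -10 + E (D(E) = (-5 - 5) + E = -10 + E)
n - D(-4)**2 = -3896 - (-10 - 4)**2 = -3896 - 1*(-14)**2 = -3896 - 1*196 = -3896 - 196 = -4092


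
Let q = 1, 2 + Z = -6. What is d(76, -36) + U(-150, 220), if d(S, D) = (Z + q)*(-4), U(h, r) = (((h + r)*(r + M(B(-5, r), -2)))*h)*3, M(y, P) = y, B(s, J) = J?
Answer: -13859972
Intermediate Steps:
Z = -8 (Z = -2 - 6 = -8)
U(h, r) = 6*h*r*(h + r) (U(h, r) = (((h + r)*(r + r))*h)*3 = (((h + r)*(2*r))*h)*3 = ((2*r*(h + r))*h)*3 = (2*h*r*(h + r))*3 = 6*h*r*(h + r))
d(S, D) = 28 (d(S, D) = (-8 + 1)*(-4) = -7*(-4) = 28)
d(76, -36) + U(-150, 220) = 28 + 6*(-150)*220*(-150 + 220) = 28 + 6*(-150)*220*70 = 28 - 13860000 = -13859972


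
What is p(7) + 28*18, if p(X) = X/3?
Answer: 1519/3 ≈ 506.33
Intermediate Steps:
p(X) = X/3 (p(X) = X*(1/3) = X/3)
p(7) + 28*18 = (1/3)*7 + 28*18 = 7/3 + 504 = 1519/3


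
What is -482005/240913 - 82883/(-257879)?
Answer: -104331375216/62126403527 ≈ -1.6793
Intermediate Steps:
-482005/240913 - 82883/(-257879) = -482005*1/240913 - 82883*(-1/257879) = -482005/240913 + 82883/257879 = -104331375216/62126403527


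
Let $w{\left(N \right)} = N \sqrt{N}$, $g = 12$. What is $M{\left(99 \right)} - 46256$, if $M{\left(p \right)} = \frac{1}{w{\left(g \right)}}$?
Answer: $-46256 + \frac{\sqrt{3}}{72} \approx -46256.0$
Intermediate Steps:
$w{\left(N \right)} = N^{\frac{3}{2}}$
$M{\left(p \right)} = \frac{\sqrt{3}}{72}$ ($M{\left(p \right)} = \frac{1}{12^{\frac{3}{2}}} = \frac{1}{24 \sqrt{3}} = \frac{\sqrt{3}}{72}$)
$M{\left(99 \right)} - 46256 = \frac{\sqrt{3}}{72} - 46256 = -46256 + \frac{\sqrt{3}}{72}$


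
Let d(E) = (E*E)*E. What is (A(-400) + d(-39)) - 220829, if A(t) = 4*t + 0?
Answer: -281748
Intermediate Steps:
d(E) = E³ (d(E) = E²*E = E³)
A(t) = 4*t
(A(-400) + d(-39)) - 220829 = (4*(-400) + (-39)³) - 220829 = (-1600 - 59319) - 220829 = -60919 - 220829 = -281748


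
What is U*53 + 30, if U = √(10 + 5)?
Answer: 30 + 53*√15 ≈ 235.27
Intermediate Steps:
U = √15 ≈ 3.8730
U*53 + 30 = √15*53 + 30 = 53*√15 + 30 = 30 + 53*√15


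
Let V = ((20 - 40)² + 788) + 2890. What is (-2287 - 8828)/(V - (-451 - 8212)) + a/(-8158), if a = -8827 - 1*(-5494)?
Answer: -16070139/34647026 ≈ -0.46382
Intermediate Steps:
V = 4078 (V = ((-20)² + 788) + 2890 = (400 + 788) + 2890 = 1188 + 2890 = 4078)
a = -3333 (a = -8827 + 5494 = -3333)
(-2287 - 8828)/(V - (-451 - 8212)) + a/(-8158) = (-2287 - 8828)/(4078 - (-451 - 8212)) - 3333/(-8158) = -11115/(4078 - 1*(-8663)) - 3333*(-1/8158) = -11115/(4078 + 8663) + 3333/8158 = -11115/12741 + 3333/8158 = -11115*1/12741 + 3333/8158 = -3705/4247 + 3333/8158 = -16070139/34647026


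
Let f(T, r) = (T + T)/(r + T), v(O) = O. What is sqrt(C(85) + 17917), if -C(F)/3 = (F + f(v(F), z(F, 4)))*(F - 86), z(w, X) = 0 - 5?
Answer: sqrt(290854)/4 ≈ 134.83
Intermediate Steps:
z(w, X) = -5
f(T, r) = 2*T/(T + r) (f(T, r) = (2*T)/(T + r) = 2*T/(T + r))
C(F) = -3*(-86 + F)*(F + 2*F/(-5 + F)) (C(F) = -3*(F + 2*F/(F - 5))*(F - 86) = -3*(F + 2*F/(-5 + F))*(-86 + F) = -3*(-86 + F)*(F + 2*F/(-5 + F)))
sqrt(C(85) + 17917) = sqrt(3*85*(-258 - 1*85**2 + 89*85)/(-5 + 85) + 17917) = sqrt(3*85*(-258 - 1*7225 + 7565)/80 + 17917) = sqrt(3*85*(1/80)*(-258 - 7225 + 7565) + 17917) = sqrt(3*85*(1/80)*82 + 17917) = sqrt(2091/8 + 17917) = sqrt(145427/8) = sqrt(290854)/4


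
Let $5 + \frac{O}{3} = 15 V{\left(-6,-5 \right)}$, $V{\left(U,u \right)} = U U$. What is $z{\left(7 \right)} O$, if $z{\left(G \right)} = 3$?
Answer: $4815$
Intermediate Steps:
$V{\left(U,u \right)} = U^{2}$
$O = 1605$ ($O = -15 + 3 \cdot 15 \left(-6\right)^{2} = -15 + 3 \cdot 15 \cdot 36 = -15 + 3 \cdot 540 = -15 + 1620 = 1605$)
$z{\left(7 \right)} O = 3 \cdot 1605 = 4815$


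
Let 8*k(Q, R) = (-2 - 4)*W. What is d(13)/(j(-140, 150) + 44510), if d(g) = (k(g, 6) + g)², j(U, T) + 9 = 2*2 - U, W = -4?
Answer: 256/44645 ≈ 0.0057341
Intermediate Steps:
k(Q, R) = 3 (k(Q, R) = ((-2 - 4)*(-4))/8 = (-6*(-4))/8 = (⅛)*24 = 3)
j(U, T) = -5 - U (j(U, T) = -9 + (2*2 - U) = -9 + (4 - U) = -5 - U)
d(g) = (3 + g)²
d(13)/(j(-140, 150) + 44510) = (3 + 13)²/((-5 - 1*(-140)) + 44510) = 16²/((-5 + 140) + 44510) = 256/(135 + 44510) = 256/44645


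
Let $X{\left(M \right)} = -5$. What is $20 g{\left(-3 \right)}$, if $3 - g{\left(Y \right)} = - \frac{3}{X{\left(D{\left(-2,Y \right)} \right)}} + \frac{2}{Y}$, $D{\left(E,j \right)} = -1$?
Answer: $\frac{184}{3} \approx 61.333$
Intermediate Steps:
$g{\left(Y \right)} = \frac{12}{5} - \frac{2}{Y}$ ($g{\left(Y \right)} = 3 - \left(- \frac{3}{-5} + \frac{2}{Y}\right) = 3 - \left(\left(-3\right) \left(- \frac{1}{5}\right) + \frac{2}{Y}\right) = 3 - \left(\frac{3}{5} + \frac{2}{Y}\right) = \frac{12}{5} - \frac{2}{Y}$)
$20 g{\left(-3 \right)} = 20 \left(\frac{12}{5} - \frac{2}{-3}\right) = 20 \left(\frac{12}{5} - - \frac{2}{3}\right) = 20 \left(\frac{12}{5} + \frac{2}{3}\right) = 20 \cdot \frac{46}{15} = \frac{184}{3}$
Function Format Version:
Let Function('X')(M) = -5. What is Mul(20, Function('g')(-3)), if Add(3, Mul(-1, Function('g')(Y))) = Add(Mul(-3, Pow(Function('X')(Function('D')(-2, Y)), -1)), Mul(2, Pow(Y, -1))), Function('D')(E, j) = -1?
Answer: Rational(184, 3) ≈ 61.333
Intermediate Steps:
Function('g')(Y) = Add(Rational(12, 5), Mul(-2, Pow(Y, -1))) (Function('g')(Y) = Add(3, Mul(-1, Add(Mul(-3, Pow(-5, -1)), Mul(2, Pow(Y, -1))))) = Add(3, Mul(-1, Add(Mul(-3, Rational(-1, 5)), Mul(2, Pow(Y, -1))))) = Add(3, Mul(-1, Add(Rational(3, 5), Mul(2, Pow(Y, -1))))) = Add(3, Add(Rational(-3, 5), Mul(-2, Pow(Y, -1)))) = Add(Rational(12, 5), Mul(-2, Pow(Y, -1))))
Mul(20, Function('g')(-3)) = Mul(20, Add(Rational(12, 5), Mul(-2, Pow(-3, -1)))) = Mul(20, Add(Rational(12, 5), Mul(-2, Rational(-1, 3)))) = Mul(20, Add(Rational(12, 5), Rational(2, 3))) = Mul(20, Rational(46, 15)) = Rational(184, 3)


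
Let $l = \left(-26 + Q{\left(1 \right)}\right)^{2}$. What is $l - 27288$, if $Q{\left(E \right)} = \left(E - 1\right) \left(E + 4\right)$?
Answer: $-26612$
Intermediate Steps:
$Q{\left(E \right)} = \left(-1 + E\right) \left(4 + E\right)$
$l = 676$ ($l = \left(-26 + \left(-4 + 1^{2} + 3 \cdot 1\right)\right)^{2} = \left(-26 + \left(-4 + 1 + 3\right)\right)^{2} = \left(-26 + 0\right)^{2} = \left(-26\right)^{2} = 676$)
$l - 27288 = 676 - 27288 = -26612$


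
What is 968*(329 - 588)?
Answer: -250712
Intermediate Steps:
968*(329 - 588) = 968*(-259) = -250712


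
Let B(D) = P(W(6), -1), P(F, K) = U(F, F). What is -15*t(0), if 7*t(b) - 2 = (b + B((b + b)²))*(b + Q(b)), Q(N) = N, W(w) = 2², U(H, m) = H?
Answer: -30/7 ≈ -4.2857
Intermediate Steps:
W(w) = 4
P(F, K) = F
B(D) = 4
t(b) = 2/7 + 2*b*(4 + b)/7 (t(b) = 2/7 + ((b + 4)*(b + b))/7 = 2/7 + ((4 + b)*(2*b))/7 = 2/7 + (2*b*(4 + b))/7 = 2/7 + 2*b*(4 + b)/7)
-15*t(0) = -15*(2/7 + (2/7)*0² + (8/7)*0) = -15*(2/7 + (2/7)*0 + 0) = -15*(2/7 + 0 + 0) = -15*2/7 = -30/7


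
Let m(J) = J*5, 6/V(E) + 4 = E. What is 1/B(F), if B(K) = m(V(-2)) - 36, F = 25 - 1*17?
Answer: -1/41 ≈ -0.024390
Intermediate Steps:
V(E) = 6/(-4 + E)
m(J) = 5*J
F = 8 (F = 25 - 17 = 8)
B(K) = -41 (B(K) = 5*(6/(-4 - 2)) - 36 = 5*(6/(-6)) - 36 = 5*(6*(-⅙)) - 36 = 5*(-1) - 36 = -5 - 36 = -41)
1/B(F) = 1/(-41) = -1/41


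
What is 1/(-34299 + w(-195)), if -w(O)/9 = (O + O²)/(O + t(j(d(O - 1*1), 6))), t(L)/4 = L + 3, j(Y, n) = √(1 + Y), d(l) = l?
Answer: -44198003/1441091230227 - 50440*I*√195/1441091230227 ≈ -3.067e-5 - 4.8877e-7*I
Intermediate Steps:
t(L) = 12 + 4*L (t(L) = 4*(L + 3) = 4*(3 + L) = 12 + 4*L)
w(O) = -9*(O + O²)/(12 + O + 4*√O) (w(O) = -9*(O + O²)/(O + (12 + 4*√(1 + (O - 1*1)))) = -9*(O + O²)/(O + (12 + 4*√(1 + (O - 1)))) = -9*(O + O²)/(O + (12 + 4*√(1 + (-1 + O)))) = -9*(O + O²)/(O + (12 + 4*√O)) = -9*(O + O²)/(12 + O + 4*√O))
1/(-34299 + w(-195)) = 1/(-34299 - 9*(-195)*(1 - 195)/(12 - 195 + 4*√(-195))) = 1/(-34299 - 9*(-195)*(-194)/(12 - 195 + 4*(I*√195))) = 1/(-34299 - 9*(-195)*(-194)/(12 - 195 + 4*I*√195)) = 1/(-34299 - 9*(-195)*(-194)/(-183 + 4*I*√195)) = 1/(-34299 - 340470/(-183 + 4*I*√195))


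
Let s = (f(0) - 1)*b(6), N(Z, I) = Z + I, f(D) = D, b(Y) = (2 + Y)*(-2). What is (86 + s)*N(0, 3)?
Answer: 306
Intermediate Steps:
b(Y) = -4 - 2*Y
N(Z, I) = I + Z
s = 16 (s = (0 - 1)*(-4 - 2*6) = -(-4 - 12) = -1*(-16) = 16)
(86 + s)*N(0, 3) = (86 + 16)*(3 + 0) = 102*3 = 306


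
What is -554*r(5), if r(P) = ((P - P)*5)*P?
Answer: 0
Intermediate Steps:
r(P) = 0 (r(P) = (0*5)*P = 0*P = 0)
-554*r(5) = -554*0 = 0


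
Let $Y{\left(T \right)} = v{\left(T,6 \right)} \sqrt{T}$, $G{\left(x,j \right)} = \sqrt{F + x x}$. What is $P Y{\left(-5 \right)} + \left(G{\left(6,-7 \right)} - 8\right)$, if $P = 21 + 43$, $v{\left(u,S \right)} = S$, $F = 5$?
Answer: $-8 + \sqrt{41} + 384 i \sqrt{5} \approx -1.5969 + 858.65 i$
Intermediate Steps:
$G{\left(x,j \right)} = \sqrt{5 + x^{2}}$ ($G{\left(x,j \right)} = \sqrt{5 + x x} = \sqrt{5 + x^{2}}$)
$Y{\left(T \right)} = 6 \sqrt{T}$
$P = 64$
$P Y{\left(-5 \right)} + \left(G{\left(6,-7 \right)} - 8\right) = 64 \cdot 6 \sqrt{-5} - \left(8 - \sqrt{5 + 6^{2}}\right) = 64 \cdot 6 i \sqrt{5} - \left(8 - \sqrt{5 + 36}\right) = 64 \cdot 6 i \sqrt{5} - \left(8 - \sqrt{41}\right) = 384 i \sqrt{5} - \left(8 - \sqrt{41}\right) = -8 + \sqrt{41} + 384 i \sqrt{5}$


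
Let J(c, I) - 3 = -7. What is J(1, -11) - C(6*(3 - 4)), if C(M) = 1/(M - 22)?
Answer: -111/28 ≈ -3.9643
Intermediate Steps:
J(c, I) = -4 (J(c, I) = 3 - 7 = -4)
C(M) = 1/(-22 + M)
J(1, -11) - C(6*(3 - 4)) = -4 - 1/(-22 + 6*(3 - 4)) = -4 - 1/(-22 + 6*(-1)) = -4 - 1/(-22 - 6) = -4 - 1/(-28) = -4 - 1*(-1/28) = -4 + 1/28 = -111/28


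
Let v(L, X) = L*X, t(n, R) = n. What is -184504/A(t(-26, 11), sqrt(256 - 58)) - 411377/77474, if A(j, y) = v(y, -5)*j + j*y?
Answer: -411377/77474 - 23063*sqrt(22)/858 ≈ -131.39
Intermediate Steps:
A(j, y) = -4*j*y (A(j, y) = (y*(-5))*j + j*y = (-5*y)*j + j*y = -5*j*y + j*y = -4*j*y)
-184504/A(t(-26, 11), sqrt(256 - 58)) - 411377/77474 = -184504*1/(104*sqrt(256 - 58)) - 411377/77474 = -184504*sqrt(22)/6864 - 411377*1/77474 = -184504*sqrt(22)/6864 - 411377/77474 = -23063*sqrt(22)/858 - 411377/77474 = -411377/77474 - 23063*sqrt(22)/858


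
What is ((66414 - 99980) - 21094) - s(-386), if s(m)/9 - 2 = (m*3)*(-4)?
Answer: -96366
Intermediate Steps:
s(m) = 18 - 108*m (s(m) = 18 + 9*((m*3)*(-4)) = 18 + 9*((3*m)*(-4)) = 18 + 9*(-12*m) = 18 - 108*m)
((66414 - 99980) - 21094) - s(-386) = ((66414 - 99980) - 21094) - (18 - 108*(-386)) = (-33566 - 21094) - (18 + 41688) = -54660 - 1*41706 = -54660 - 41706 = -96366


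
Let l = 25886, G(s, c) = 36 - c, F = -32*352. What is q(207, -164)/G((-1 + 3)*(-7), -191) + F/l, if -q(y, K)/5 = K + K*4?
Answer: 51787836/2938061 ≈ 17.627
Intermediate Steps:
q(y, K) = -25*K (q(y, K) = -5*(K + K*4) = -5*(K + 4*K) = -25*K)
F = -11264
q(207, -164)/G((-1 + 3)*(-7), -191) + F/l = (-25*(-164))/(36 - 1*(-191)) - 11264/25886 = 4100/(36 + 191) - 11264*1/25886 = 4100/227 - 5632/12943 = 51787836/2938061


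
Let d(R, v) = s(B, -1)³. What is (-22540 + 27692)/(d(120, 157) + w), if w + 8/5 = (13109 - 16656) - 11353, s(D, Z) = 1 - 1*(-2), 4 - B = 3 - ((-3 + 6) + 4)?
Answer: -25760/74373 ≈ -0.34636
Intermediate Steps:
B = 8 (B = 4 - (3 - ((-3 + 6) + 4)) = 4 - (3 - (3 + 4)) = 4 - (3 - 1*7) = 4 - (3 - 7) = 4 - 1*(-4) = 4 + 4 = 8)
s(D, Z) = 3 (s(D, Z) = 1 + 2 = 3)
w = -74508/5 (w = -8/5 + ((13109 - 16656) - 11353) = -8/5 + (-3547 - 11353) = -8/5 - 14900 = -74508/5 ≈ -14902.)
d(R, v) = 27 (d(R, v) = 3³ = 27)
(-22540 + 27692)/(d(120, 157) + w) = (-22540 + 27692)/(27 - 74508/5) = 5152/(-74373/5) = 5152*(-5/74373) = -25760/74373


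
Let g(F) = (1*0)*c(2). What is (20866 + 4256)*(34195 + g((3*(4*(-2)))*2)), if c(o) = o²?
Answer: 859046790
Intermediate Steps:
g(F) = 0 (g(F) = (1*0)*2² = 0*4 = 0)
(20866 + 4256)*(34195 + g((3*(4*(-2)))*2)) = (20866 + 4256)*(34195 + 0) = 25122*34195 = 859046790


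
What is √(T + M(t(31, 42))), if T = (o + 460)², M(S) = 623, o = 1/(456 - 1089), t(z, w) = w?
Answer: 2*√21258709822/633 ≈ 460.68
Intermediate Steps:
o = -1/633 (o = 1/(-633) = -1/633 ≈ -0.0015798)
T = 84785210041/400689 (T = (-1/633 + 460)² = (291179/633)² = 84785210041/400689 ≈ 2.1160e+5)
√(T + M(t(31, 42))) = √(84785210041/400689 + 623) = √(85034839288/400689) = 2*√21258709822/633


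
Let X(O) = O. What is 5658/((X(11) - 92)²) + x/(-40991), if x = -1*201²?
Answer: 165666013/89647317 ≈ 1.8480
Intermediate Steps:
x = -40401 (x = -1*40401 = -40401)
5658/((X(11) - 92)²) + x/(-40991) = 5658/((11 - 92)²) - 40401/(-40991) = 5658/((-81)²) - 40401*(-1/40991) = 5658/6561 + 40401/40991 = 5658*(1/6561) + 40401/40991 = 1886/2187 + 40401/40991 = 165666013/89647317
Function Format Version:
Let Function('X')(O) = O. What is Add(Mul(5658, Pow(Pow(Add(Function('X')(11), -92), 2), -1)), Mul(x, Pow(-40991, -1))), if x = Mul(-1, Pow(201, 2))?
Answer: Rational(165666013, 89647317) ≈ 1.8480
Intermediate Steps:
x = -40401 (x = Mul(-1, 40401) = -40401)
Add(Mul(5658, Pow(Pow(Add(Function('X')(11), -92), 2), -1)), Mul(x, Pow(-40991, -1))) = Add(Mul(5658, Pow(Pow(Add(11, -92), 2), -1)), Mul(-40401, Pow(-40991, -1))) = Add(Mul(5658, Pow(Pow(-81, 2), -1)), Mul(-40401, Rational(-1, 40991))) = Add(Mul(5658, Pow(6561, -1)), Rational(40401, 40991)) = Add(Mul(5658, Rational(1, 6561)), Rational(40401, 40991)) = Add(Rational(1886, 2187), Rational(40401, 40991)) = Rational(165666013, 89647317)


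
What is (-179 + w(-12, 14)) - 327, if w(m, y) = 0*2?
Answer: -506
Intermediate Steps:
w(m, y) = 0
(-179 + w(-12, 14)) - 327 = (-179 + 0) - 327 = -179 - 327 = -506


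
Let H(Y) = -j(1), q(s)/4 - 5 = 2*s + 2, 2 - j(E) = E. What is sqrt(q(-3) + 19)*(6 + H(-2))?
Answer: 5*sqrt(23) ≈ 23.979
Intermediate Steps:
j(E) = 2 - E
q(s) = 28 + 8*s (q(s) = 20 + 4*(2*s + 2) = 20 + 4*(2 + 2*s) = 20 + (8 + 8*s) = 28 + 8*s)
H(Y) = -1 (H(Y) = -(2 - 1*1) = -(2 - 1) = -1*1 = -1)
sqrt(q(-3) + 19)*(6 + H(-2)) = sqrt((28 + 8*(-3)) + 19)*(6 - 1) = sqrt((28 - 24) + 19)*5 = sqrt(4 + 19)*5 = sqrt(23)*5 = 5*sqrt(23)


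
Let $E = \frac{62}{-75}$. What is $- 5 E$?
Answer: $\frac{62}{15} \approx 4.1333$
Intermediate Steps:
$E = - \frac{62}{75}$ ($E = 62 \left(- \frac{1}{75}\right) = - \frac{62}{75} \approx -0.82667$)
$- 5 E = \left(-5\right) \left(- \frac{62}{75}\right) = \frac{62}{15}$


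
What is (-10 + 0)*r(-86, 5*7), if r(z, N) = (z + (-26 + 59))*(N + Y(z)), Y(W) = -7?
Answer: 14840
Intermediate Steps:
r(z, N) = (-7 + N)*(33 + z) (r(z, N) = (z + (-26 + 59))*(N - 7) = (z + 33)*(-7 + N) = (33 + z)*(-7 + N) = (-7 + N)*(33 + z))
(-10 + 0)*r(-86, 5*7) = (-10 + 0)*(-231 - 7*(-86) + 33*(5*7) + (5*7)*(-86)) = -10*(-231 + 602 + 33*35 + 35*(-86)) = -10*(-231 + 602 + 1155 - 3010) = -10*(-1484) = 14840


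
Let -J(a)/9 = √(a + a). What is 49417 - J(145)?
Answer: 49417 + 9*√290 ≈ 49570.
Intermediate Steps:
J(a) = -9*√2*√a (J(a) = -9*√(a + a) = -9*√2*√a)
49417 - J(145) = 49417 - (-9)*√2*√145 = 49417 - (-9)*√290 = 49417 + 9*√290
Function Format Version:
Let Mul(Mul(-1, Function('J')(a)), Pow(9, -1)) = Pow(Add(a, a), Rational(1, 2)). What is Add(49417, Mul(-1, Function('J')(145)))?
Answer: Add(49417, Mul(9, Pow(290, Rational(1, 2)))) ≈ 49570.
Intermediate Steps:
Function('J')(a) = Mul(-9, Pow(2, Rational(1, 2)), Pow(a, Rational(1, 2))) (Function('J')(a) = Mul(-9, Pow(Add(a, a), Rational(1, 2))) = Mul(-9, Pow(Mul(2, a), Rational(1, 2))) = Mul(-9, Mul(Pow(2, Rational(1, 2)), Pow(a, Rational(1, 2)))) = Mul(-9, Pow(2, Rational(1, 2)), Pow(a, Rational(1, 2))))
Add(49417, Mul(-1, Function('J')(145))) = Add(49417, Mul(-1, Mul(-9, Pow(2, Rational(1, 2)), Pow(145, Rational(1, 2))))) = Add(49417, Mul(-1, Mul(-9, Pow(290, Rational(1, 2))))) = Add(49417, Mul(9, Pow(290, Rational(1, 2))))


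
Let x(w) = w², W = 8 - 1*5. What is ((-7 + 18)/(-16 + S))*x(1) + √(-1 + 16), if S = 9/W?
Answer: -11/13 + √15 ≈ 3.0268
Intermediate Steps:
W = 3 (W = 8 - 5 = 3)
S = 3 (S = 9/3 = 9*(⅓) = 3)
((-7 + 18)/(-16 + S))*x(1) + √(-1 + 16) = ((-7 + 18)/(-16 + 3))*1² + √(-1 + 16) = (11/(-13))*1 + √15 = (11*(-1/13))*1 + √15 = -11/13*1 + √15 = -11/13 + √15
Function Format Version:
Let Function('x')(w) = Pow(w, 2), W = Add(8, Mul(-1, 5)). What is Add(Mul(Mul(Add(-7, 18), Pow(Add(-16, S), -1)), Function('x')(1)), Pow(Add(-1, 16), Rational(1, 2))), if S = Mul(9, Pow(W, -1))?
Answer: Add(Rational(-11, 13), Pow(15, Rational(1, 2))) ≈ 3.0268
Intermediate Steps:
W = 3 (W = Add(8, -5) = 3)
S = 3 (S = Mul(9, Pow(3, -1)) = Mul(9, Rational(1, 3)) = 3)
Add(Mul(Mul(Add(-7, 18), Pow(Add(-16, S), -1)), Function('x')(1)), Pow(Add(-1, 16), Rational(1, 2))) = Add(Mul(Mul(Add(-7, 18), Pow(Add(-16, 3), -1)), Pow(1, 2)), Pow(Add(-1, 16), Rational(1, 2))) = Add(Mul(Mul(11, Pow(-13, -1)), 1), Pow(15, Rational(1, 2))) = Add(Mul(Mul(11, Rational(-1, 13)), 1), Pow(15, Rational(1, 2))) = Add(Mul(Rational(-11, 13), 1), Pow(15, Rational(1, 2))) = Add(Rational(-11, 13), Pow(15, Rational(1, 2)))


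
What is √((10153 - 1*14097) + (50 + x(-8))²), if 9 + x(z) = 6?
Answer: I*√1735 ≈ 41.653*I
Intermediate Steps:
x(z) = -3 (x(z) = -9 + 6 = -3)
√((10153 - 1*14097) + (50 + x(-8))²) = √((10153 - 1*14097) + (50 - 3)²) = √((10153 - 14097) + 47²) = √(-3944 + 2209) = √(-1735) = I*√1735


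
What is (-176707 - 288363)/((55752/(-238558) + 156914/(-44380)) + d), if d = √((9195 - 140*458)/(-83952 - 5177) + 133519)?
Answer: -1094590563382782897864726892900/83360531557295526830527673479 - 6516147473261543875814000*√265169244894501/83360531557295526830527673479 ≈ -1286.0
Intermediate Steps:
d = 2*√265169244894501/89129 (d = √((9195 - 64120)/(-89129) + 133519) = √(-54925*(-1/89129) + 133519) = √(54925/89129 + 133519) = √(11900469876/89129) = 2*√265169244894501/89129 ≈ 365.40)
(-176707 - 288363)/((55752/(-238558) + 156914/(-44380)) + d) = (-176707 - 288363)/((55752/(-238558) + 156914/(-44380)) + 2*√265169244894501/89129) = -465070/((55752*(-1/238558) + 156914*(-1/44380)) + 2*√265169244894501/89129) = -465070/((-27876/119279 - 78457/22190) + 2*√265169244894501/89129) = -465070/(-9976840943/2646801010 + 2*√265169244894501/89129)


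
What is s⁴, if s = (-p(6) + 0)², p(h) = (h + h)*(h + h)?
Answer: 184884258895036416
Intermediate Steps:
p(h) = 4*h² (p(h) = (2*h)*(2*h) = 4*h²)
s = 20736 (s = (-4*6² + 0)² = (-4*36 + 0)² = (-1*144 + 0)² = (-144 + 0)² = (-144)² = 20736)
s⁴ = 20736⁴ = 184884258895036416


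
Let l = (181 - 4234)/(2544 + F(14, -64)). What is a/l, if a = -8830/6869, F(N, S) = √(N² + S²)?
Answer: 7487840/9280019 + 17660*√1073/27840057 ≈ 0.82766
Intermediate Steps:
l = -4053/(2544 + 2*√1073) (l = (181 - 4234)/(2544 + √(14² + (-64)²)) = -4053/(2544 + √(196 + 4096)) = -4053/(2544 + √4292) = -4053/(2544 + 2*√1073) ≈ -1.5532)
a = -8830/6869 (a = -8830*1/6869 = -8830/6869 ≈ -1.2855)
a/l = -8830/(6869*(-2577708/1616911 + 4053*√1073/3233822))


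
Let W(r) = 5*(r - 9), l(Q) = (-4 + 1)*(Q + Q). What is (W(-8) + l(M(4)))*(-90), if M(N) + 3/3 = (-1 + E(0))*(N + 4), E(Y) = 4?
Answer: 20070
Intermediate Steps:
M(N) = 11 + 3*N (M(N) = -1 + (-1 + 4)*(N + 4) = -1 + 3*(4 + N) = -1 + (12 + 3*N) = 11 + 3*N)
l(Q) = -6*Q
W(r) = -45 + 5*r (W(r) = 5*(-9 + r) = -45 + 5*r)
(W(-8) + l(M(4)))*(-90) = ((-45 + 5*(-8)) - 6*(11 + 3*4))*(-90) = ((-45 - 40) - 6*(11 + 12))*(-90) = (-85 - 6*23)*(-90) = (-85 - 138)*(-90) = -223*(-90) = 20070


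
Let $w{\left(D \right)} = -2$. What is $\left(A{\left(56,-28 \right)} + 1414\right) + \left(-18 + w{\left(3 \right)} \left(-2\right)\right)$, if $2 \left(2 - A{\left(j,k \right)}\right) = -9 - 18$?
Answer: $\frac{2831}{2} \approx 1415.5$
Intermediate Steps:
$A{\left(j,k \right)} = \frac{31}{2}$ ($A{\left(j,k \right)} = 2 - \frac{-9 - 18}{2} = 2 - - \frac{27}{2} = 2 + \frac{27}{2} = \frac{31}{2}$)
$\left(A{\left(56,-28 \right)} + 1414\right) + \left(-18 + w{\left(3 \right)} \left(-2\right)\right) = \left(\frac{31}{2} + 1414\right) - 14 = \frac{2859}{2} + \left(-18 + 4\right) = \frac{2859}{2} - 14 = \frac{2831}{2}$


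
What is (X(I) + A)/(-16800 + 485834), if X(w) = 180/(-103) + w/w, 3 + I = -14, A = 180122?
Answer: 18552489/48310502 ≈ 0.38403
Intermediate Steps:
I = -17 (I = -3 - 14 = -17)
X(w) = -77/103 (X(w) = 180*(-1/103) + 1 = -180/103 + 1 = -77/103)
(X(I) + A)/(-16800 + 485834) = (-77/103 + 180122)/(-16800 + 485834) = (18552489/103)/469034 = (18552489/103)*(1/469034) = 18552489/48310502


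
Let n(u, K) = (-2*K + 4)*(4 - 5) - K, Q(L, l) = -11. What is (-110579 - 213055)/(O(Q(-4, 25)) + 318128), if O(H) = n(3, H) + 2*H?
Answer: -323634/318091 ≈ -1.0174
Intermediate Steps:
n(u, K) = -4 + K (n(u, K) = (4 - 2*K)*(-1) - K = (-4 + 2*K) - K = -4 + K)
O(H) = -4 + 3*H (O(H) = (-4 + H) + 2*H = -4 + 3*H)
(-110579 - 213055)/(O(Q(-4, 25)) + 318128) = (-110579 - 213055)/((-4 + 3*(-11)) + 318128) = -323634/((-4 - 33) + 318128) = -323634/(-37 + 318128) = -323634/318091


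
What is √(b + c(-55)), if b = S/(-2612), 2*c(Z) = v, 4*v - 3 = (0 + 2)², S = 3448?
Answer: 5*I*√121458/2612 ≈ 0.66713*I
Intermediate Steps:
v = 7/4 (v = ¾ + (0 + 2)²/4 = ¾ + (¼)*2² = ¾ + (¼)*4 = ¾ + 1 = 7/4 ≈ 1.7500)
c(Z) = 7/8 (c(Z) = (½)*(7/4) = 7/8)
b = -862/653 (b = 3448/(-2612) = 3448*(-1/2612) = -862/653 ≈ -1.3201)
√(b + c(-55)) = √(-862/653 + 7/8) = √(-2325/5224) = 5*I*√121458/2612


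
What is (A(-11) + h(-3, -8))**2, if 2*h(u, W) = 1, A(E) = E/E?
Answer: 9/4 ≈ 2.2500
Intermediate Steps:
A(E) = 1
h(u, W) = 1/2 (h(u, W) = (1/2)*1 = 1/2)
(A(-11) + h(-3, -8))**2 = (1 + 1/2)**2 = (3/2)**2 = 9/4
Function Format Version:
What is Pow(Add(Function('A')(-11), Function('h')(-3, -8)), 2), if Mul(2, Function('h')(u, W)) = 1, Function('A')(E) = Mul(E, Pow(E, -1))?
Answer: Rational(9, 4) ≈ 2.2500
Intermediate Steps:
Function('A')(E) = 1
Function('h')(u, W) = Rational(1, 2) (Function('h')(u, W) = Mul(Rational(1, 2), 1) = Rational(1, 2))
Pow(Add(Function('A')(-11), Function('h')(-3, -8)), 2) = Pow(Add(1, Rational(1, 2)), 2) = Pow(Rational(3, 2), 2) = Rational(9, 4)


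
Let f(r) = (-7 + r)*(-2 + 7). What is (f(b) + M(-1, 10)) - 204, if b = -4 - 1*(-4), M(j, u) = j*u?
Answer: -249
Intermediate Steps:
b = 0 (b = -4 + 4 = 0)
f(r) = -35 + 5*r (f(r) = (-7 + r)*5 = -35 + 5*r)
(f(b) + M(-1, 10)) - 204 = ((-35 + 5*0) - 1*10) - 204 = ((-35 + 0) - 10) - 204 = (-35 - 10) - 204 = -45 - 204 = -249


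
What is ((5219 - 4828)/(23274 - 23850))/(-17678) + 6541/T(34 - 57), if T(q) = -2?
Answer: -33301957433/10182528 ≈ -3270.5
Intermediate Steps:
((5219 - 4828)/(23274 - 23850))/(-17678) + 6541/T(34 - 57) = ((5219 - 4828)/(23274 - 23850))/(-17678) + 6541/(-2) = (391/(-576))*(-1/17678) + 6541*(-1/2) = (391*(-1/576))*(-1/17678) - 6541/2 = -391/576*(-1/17678) - 6541/2 = 391/10182528 - 6541/2 = -33301957433/10182528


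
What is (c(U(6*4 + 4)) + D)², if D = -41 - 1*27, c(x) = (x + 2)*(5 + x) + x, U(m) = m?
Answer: 902500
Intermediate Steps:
c(x) = x + (2 + x)*(5 + x) (c(x) = (2 + x)*(5 + x) + x = x + (2 + x)*(5 + x))
D = -68 (D = -41 - 27 = -68)
(c(U(6*4 + 4)) + D)² = ((10 + (6*4 + 4)² + 8*(6*4 + 4)) - 68)² = ((10 + (24 + 4)² + 8*(24 + 4)) - 68)² = ((10 + 28² + 8*28) - 68)² = ((10 + 784 + 224) - 68)² = (1018 - 68)² = 950² = 902500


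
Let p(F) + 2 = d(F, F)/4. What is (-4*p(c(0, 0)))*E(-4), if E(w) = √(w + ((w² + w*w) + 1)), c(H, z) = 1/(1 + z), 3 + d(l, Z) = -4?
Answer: 15*√29 ≈ 80.777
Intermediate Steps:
d(l, Z) = -7 (d(l, Z) = -3 - 4 = -7)
p(F) = -15/4 (p(F) = -2 - 7/4 = -15/4)
E(w) = √(1 + w + 2*w²) (E(w) = √(w + ((w² + w²) + 1)) = √(w + (2*w² + 1)) = √(w + (1 + 2*w²)) = √(1 + w + 2*w²))
(-4*p(c(0, 0)))*E(-4) = (-4*(-15/4))*√(1 - 4 + 2*(-4)²) = 15*√(1 - 4 + 2*16) = 15*√(1 - 4 + 32) = 15*√29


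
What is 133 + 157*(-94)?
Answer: -14625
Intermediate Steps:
133 + 157*(-94) = 133 - 14758 = -14625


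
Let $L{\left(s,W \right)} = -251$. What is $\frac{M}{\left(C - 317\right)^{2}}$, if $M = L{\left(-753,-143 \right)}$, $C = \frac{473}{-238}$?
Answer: $- \frac{14217644}{5763694561} \approx -0.0024668$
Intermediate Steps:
$C = - \frac{473}{238}$ ($C = 473 \left(- \frac{1}{238}\right) = - \frac{473}{238} \approx -1.9874$)
$M = -251$
$\frac{M}{\left(C - 317\right)^{2}} = - \frac{251}{\left(- \frac{473}{238} - 317\right)^{2}} = - \frac{251}{\left(- \frac{75919}{238}\right)^{2}} = - \frac{251}{\frac{5763694561}{56644}} = \left(-251\right) \frac{56644}{5763694561} = - \frac{14217644}{5763694561}$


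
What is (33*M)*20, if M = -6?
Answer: -3960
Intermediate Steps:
(33*M)*20 = (33*(-6))*20 = -198*20 = -3960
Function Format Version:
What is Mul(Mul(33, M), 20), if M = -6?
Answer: -3960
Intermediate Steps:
Mul(Mul(33, M), 20) = Mul(Mul(33, -6), 20) = Mul(-198, 20) = -3960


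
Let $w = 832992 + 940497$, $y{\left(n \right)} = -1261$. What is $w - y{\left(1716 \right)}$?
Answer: $1774750$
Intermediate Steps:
$w = 1773489$
$w - y{\left(1716 \right)} = 1773489 - -1261 = 1773489 + 1261 = 1774750$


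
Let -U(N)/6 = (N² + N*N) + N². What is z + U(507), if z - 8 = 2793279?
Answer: -1833595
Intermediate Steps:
z = 2793287 (z = 8 + 2793279 = 2793287)
U(N) = -18*N² (U(N) = -6*((N² + N*N) + N²) = -6*((N² + N²) + N²) = -6*(2*N² + N²) = -18*N²)
z + U(507) = 2793287 - 18*507² = 2793287 - 18*257049 = 2793287 - 4626882 = -1833595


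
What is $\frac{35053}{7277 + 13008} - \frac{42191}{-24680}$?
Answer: $\frac{68838099}{20025352} \approx 3.4375$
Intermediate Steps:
$\frac{35053}{7277 + 13008} - \frac{42191}{-24680} = \frac{35053}{20285} - - \frac{42191}{24680} = 35053 \cdot \frac{1}{20285} + \frac{42191}{24680} = \frac{35053}{20285} + \frac{42191}{24680} = \frac{68838099}{20025352}$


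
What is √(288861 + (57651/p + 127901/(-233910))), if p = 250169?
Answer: √109903238101461237632454610/19505676930 ≈ 537.46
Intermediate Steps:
√(288861 + (57651/p + 127901/(-233910))) = √(288861 + (57651/250169 + 127901/(-233910))) = √(288861 + (57651*(1/250169) + 127901*(-1/233910))) = √(288861 + (57651/250169 - 127901/233910)) = √(288861 - 18511719859/58517030790) = √(16903269519310331/58517030790) = √109903238101461237632454610/19505676930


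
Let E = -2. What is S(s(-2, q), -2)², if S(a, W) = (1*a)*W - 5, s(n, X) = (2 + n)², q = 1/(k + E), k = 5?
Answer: 25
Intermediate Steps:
q = ⅓ (q = 1/(5 - 2) = 1/3 = ⅓ ≈ 0.33333)
S(a, W) = -5 + W*a (S(a, W) = a*W - 5 = W*a - 5 = -5 + W*a)
S(s(-2, q), -2)² = (-5 - 2*(2 - 2)²)² = (-5 - 2*0²)² = (-5 - 2*0)² = (-5 + 0)² = (-5)² = 25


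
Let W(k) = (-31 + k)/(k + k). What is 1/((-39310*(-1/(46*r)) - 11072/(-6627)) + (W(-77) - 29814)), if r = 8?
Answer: -93891336/2789024043791 ≈ -3.3665e-5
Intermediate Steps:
W(k) = (-31 + k)/(2*k) (W(k) = (-31 + k)/((2*k)) = (-31 + k)*(1/(2*k)) = (-31 + k)/(2*k))
1/((-39310*(-1/(46*r)) - 11072/(-6627)) + (W(-77) - 29814)) = 1/((-39310/((-46*8)) - 11072/(-6627)) + ((½)*(-31 - 77)/(-77) - 29814)) = 1/((-39310/(-368) - 11072*(-1/6627)) + ((½)*(-1/77)*(-108) - 29814)) = 1/((-39310*(-1/368) + 11072/6627) + (54/77 - 29814)) = 1/((19655/184 + 11072/6627) - 2295624/77) = 1/(132290933/1219368 - 2295624/77) = 1/(-2789024043791/93891336) = -93891336/2789024043791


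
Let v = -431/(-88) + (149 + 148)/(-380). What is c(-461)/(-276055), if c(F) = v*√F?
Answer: -2647*I*√461/177524600 ≈ -0.00032014*I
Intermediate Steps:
v = 34411/8360 (v = -431*(-1/88) + 297*(-1/380) = 431/88 - 297/380 = 34411/8360 ≈ 4.1161)
c(F) = 34411*√F/8360
c(-461)/(-276055) = (34411*√(-461)/8360)/(-276055) = (34411*(I*√461)/8360)*(-1/276055) = (34411*I*√461/8360)*(-1/276055) = -2647*I*√461/177524600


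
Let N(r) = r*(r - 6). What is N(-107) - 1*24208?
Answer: -12117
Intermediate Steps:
N(r) = r*(-6 + r)
N(-107) - 1*24208 = -107*(-6 - 107) - 1*24208 = -107*(-113) - 24208 = 12091 - 24208 = -12117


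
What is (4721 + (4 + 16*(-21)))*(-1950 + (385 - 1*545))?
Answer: -9260790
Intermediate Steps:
(4721 + (4 + 16*(-21)))*(-1950 + (385 - 1*545)) = (4721 + (4 - 336))*(-1950 + (385 - 545)) = (4721 - 332)*(-1950 - 160) = 4389*(-2110) = -9260790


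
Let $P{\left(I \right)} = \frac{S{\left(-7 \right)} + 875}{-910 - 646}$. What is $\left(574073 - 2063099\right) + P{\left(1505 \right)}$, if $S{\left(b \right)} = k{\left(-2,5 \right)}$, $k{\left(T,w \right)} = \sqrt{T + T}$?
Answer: $- \frac{2316925331}{1556} - \frac{i}{778} \approx -1.489 \cdot 10^{6} - 0.0012853 i$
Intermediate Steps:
$k{\left(T,w \right)} = \sqrt{2} \sqrt{T}$ ($k{\left(T,w \right)} = \sqrt{2 T} = \sqrt{2} \sqrt{T}$)
$S{\left(b \right)} = 2 i$ ($S{\left(b \right)} = \sqrt{2} \sqrt{-2} = \sqrt{2} i \sqrt{2} = 2 i$)
$P{\left(I \right)} = - \frac{875}{1556} - \frac{i}{778}$ ($P{\left(I \right)} = \frac{2 i + 875}{-910 - 646} = \frac{875 + 2 i}{-1556} = \left(875 + 2 i\right) \left(- \frac{1}{1556}\right) = - \frac{875}{1556} - \frac{i}{778}$)
$\left(574073 - 2063099\right) + P{\left(1505 \right)} = \left(574073 - 2063099\right) - \left(\frac{875}{1556} + \frac{i}{778}\right) = -1489026 - \left(\frac{875}{1556} + \frac{i}{778}\right) = - \frac{2316925331}{1556} - \frac{i}{778}$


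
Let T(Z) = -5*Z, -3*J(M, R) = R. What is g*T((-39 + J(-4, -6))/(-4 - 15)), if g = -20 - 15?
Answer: 6475/19 ≈ 340.79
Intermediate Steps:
J(M, R) = -R/3
g = -35
g*T((-39 + J(-4, -6))/(-4 - 15)) = -(-175)*(-39 - ⅓*(-6))/(-4 - 15) = -(-175)*(-39 + 2)/(-19) = -(-175)*(-37*(-1/19)) = -(-175)*37/19 = -35*(-185/19) = 6475/19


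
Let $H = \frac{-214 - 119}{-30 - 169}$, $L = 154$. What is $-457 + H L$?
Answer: $- \frac{39661}{199} \approx -199.3$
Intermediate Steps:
$H = \frac{333}{199}$ ($H = - \frac{333}{-30 - 169} = - \frac{333}{-199} = \left(-333\right) \left(- \frac{1}{199}\right) = \frac{333}{199} \approx 1.6734$)
$-457 + H L = -457 + \frac{333}{199} \cdot 154 = -457 + \frac{51282}{199} = - \frac{39661}{199}$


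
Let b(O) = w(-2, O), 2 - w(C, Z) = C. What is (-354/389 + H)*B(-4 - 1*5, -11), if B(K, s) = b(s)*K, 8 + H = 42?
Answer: -463392/389 ≈ -1191.2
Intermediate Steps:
w(C, Z) = 2 - C
b(O) = 4 (b(O) = 2 - 1*(-2) = 2 + 2 = 4)
H = 34 (H = -8 + 42 = 34)
B(K, s) = 4*K
(-354/389 + H)*B(-4 - 1*5, -11) = (-354/389 + 34)*(4*(-4 - 1*5)) = (-354*1/389 + 34)*(4*(-4 - 5)) = (-354/389 + 34)*(4*(-9)) = (12872/389)*(-36) = -463392/389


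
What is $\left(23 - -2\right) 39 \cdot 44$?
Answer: $42900$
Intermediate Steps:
$\left(23 - -2\right) 39 \cdot 44 = \left(23 + 2\right) 39 \cdot 44 = 25 \cdot 39 \cdot 44 = 975 \cdot 44 = 42900$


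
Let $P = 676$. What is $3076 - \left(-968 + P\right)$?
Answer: $3368$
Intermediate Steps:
$3076 - \left(-968 + P\right) = 3076 + \left(968 - 676\right) = 3076 + 292 = 3368$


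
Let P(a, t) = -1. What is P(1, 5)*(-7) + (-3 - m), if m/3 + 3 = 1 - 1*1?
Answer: 13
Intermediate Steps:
m = -9 (m = -9 + 3*(1 - 1*1) = -9 + 3*(1 - 1) = -9 + 3*0 = -9 + 0 = -9)
P(1, 5)*(-7) + (-3 - m) = -1*(-7) + (-3 - 1*(-9)) = 7 + (-3 + 9) = 7 + 6 = 13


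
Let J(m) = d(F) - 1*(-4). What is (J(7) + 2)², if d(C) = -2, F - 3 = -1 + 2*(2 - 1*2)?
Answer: 16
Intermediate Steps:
F = 2 (F = 3 + (-1 + 2*(2 - 1*2)) = 3 + (-1 + 2*(2 - 2)) = 3 + (-1 + 2*0) = 3 + (-1 + 0) = 3 - 1 = 2)
J(m) = 2 (J(m) = -2 - 1*(-4) = -2 + 4 = 2)
(J(7) + 2)² = (2 + 2)² = 4² = 16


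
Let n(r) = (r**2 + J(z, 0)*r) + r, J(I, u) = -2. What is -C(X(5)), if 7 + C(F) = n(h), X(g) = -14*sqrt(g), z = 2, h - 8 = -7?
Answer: 7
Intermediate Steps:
h = 1 (h = 8 - 7 = 1)
n(r) = r**2 - r (n(r) = (r**2 - 2*r) + r = r**2 - r)
C(F) = -7 (C(F) = -7 + 1*(-1 + 1) = -7 + 1*0 = -7 + 0 = -7)
-C(X(5)) = -1*(-7) = 7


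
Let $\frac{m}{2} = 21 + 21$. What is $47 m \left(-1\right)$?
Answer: $-3948$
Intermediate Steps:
$m = 84$ ($m = 2 \left(21 + 21\right) = 2 \cdot 42 = 84$)
$47 m \left(-1\right) = 47 \cdot 84 \left(-1\right) = 3948 \left(-1\right) = -3948$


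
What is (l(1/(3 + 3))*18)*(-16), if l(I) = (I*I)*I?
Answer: -4/3 ≈ -1.3333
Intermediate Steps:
l(I) = I**3 (l(I) = I**2*I = I**3)
(l(1/(3 + 3))*18)*(-16) = ((1/(3 + 3))**3*18)*(-16) = ((1/6)**3*18)*(-16) = ((1/216)*18)*(-16) = (1/12)*(-16) = -4/3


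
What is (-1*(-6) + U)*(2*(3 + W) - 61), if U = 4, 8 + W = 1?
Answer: -690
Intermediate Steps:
W = -7 (W = -8 + 1 = -7)
(-1*(-6) + U)*(2*(3 + W) - 61) = (-1*(-6) + 4)*(2*(3 - 7) - 61) = (6 + 4)*(2*(-4) - 61) = 10*(-8 - 61) = 10*(-69) = -690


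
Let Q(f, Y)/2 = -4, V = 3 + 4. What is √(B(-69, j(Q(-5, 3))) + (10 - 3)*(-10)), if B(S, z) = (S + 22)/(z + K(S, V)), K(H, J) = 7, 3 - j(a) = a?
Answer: I*√2614/6 ≈ 8.5212*I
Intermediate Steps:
V = 7
Q(f, Y) = -8 (Q(f, Y) = 2*(-4) = -8)
j(a) = 3 - a
B(S, z) = (22 + S)/(7 + z) (B(S, z) = (S + 22)/(z + 7) = (22 + S)/(7 + z))
√(B(-69, j(Q(-5, 3))) + (10 - 3)*(-10)) = √((22 - 69)/(7 + (3 - 1*(-8))) + (10 - 3)*(-10)) = √(-47/(7 + (3 + 8)) + 7*(-10)) = √(-47/(7 + 11) - 70) = √(-47/18 - 70) = √(-1307/18) = I*√2614/6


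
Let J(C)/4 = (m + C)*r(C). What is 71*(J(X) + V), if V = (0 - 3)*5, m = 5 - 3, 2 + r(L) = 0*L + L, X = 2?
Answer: -1065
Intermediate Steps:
r(L) = -2 + L (r(L) = -2 + (0*L + L) = -2 + (0 + L) = -2 + L)
m = 2
J(C) = 4*(-2 + C)*(2 + C) (J(C) = 4*((2 + C)*(-2 + C)) = 4*((-2 + C)*(2 + C)) = 4*(-2 + C)*(2 + C))
V = -15 (V = -3*5 = -15)
71*(J(X) + V) = 71*((-16 + 4*2²) - 15) = 71*((-16 + 4*4) - 15) = 71*((-16 + 16) - 15) = 71*(0 - 15) = 71*(-15) = -1065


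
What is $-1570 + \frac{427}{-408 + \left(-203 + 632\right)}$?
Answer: $- \frac{4649}{3} \approx -1549.7$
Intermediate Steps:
$-1570 + \frac{427}{-408 + \left(-203 + 632\right)} = -1570 + \frac{427}{-408 + 429} = -1570 + \frac{427}{21} = -1570 + 427 \cdot \frac{1}{21} = -1570 + \frac{61}{3} = - \frac{4649}{3}$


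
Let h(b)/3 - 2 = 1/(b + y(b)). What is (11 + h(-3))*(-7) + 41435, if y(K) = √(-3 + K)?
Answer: 206601/5 + 7*I*√6/5 ≈ 41320.0 + 3.4293*I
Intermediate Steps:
h(b) = 6 + 3/(b + √(-3 + b))
(11 + h(-3))*(-7) + 41435 = (11 + 3*(1 + 2*(-3) + 2*√(-3 - 3))/(-3 + √(-3 - 3)))*(-7) + 41435 = (11 + 3*(1 - 6 + 2*√(-6))/(-3 + √(-6)))*(-7) + 41435 = (11 + 3*(1 - 6 + 2*(I*√6))/(-3 + I*√6))*(-7) + 41435 = (11 + 3*(1 - 6 + 2*I*√6)/(-3 + I*√6))*(-7) + 41435 = (11 + 3*(-5 + 2*I*√6)/(-3 + I*√6))*(-7) + 41435 = (-77 - 21*(-5 + 2*I*√6)/(-3 + I*√6)) + 41435 = 41358 - 21*(-5 + 2*I*√6)/(-3 + I*√6)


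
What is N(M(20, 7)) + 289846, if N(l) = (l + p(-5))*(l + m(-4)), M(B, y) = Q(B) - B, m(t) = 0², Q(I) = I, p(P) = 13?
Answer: 289846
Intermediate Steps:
m(t) = 0
M(B, y) = 0 (M(B, y) = B - B = 0)
N(l) = l*(13 + l) (N(l) = (l + 13)*(l + 0) = (13 + l)*l = l*(13 + l))
N(M(20, 7)) + 289846 = 0*(13 + 0) + 289846 = 0*13 + 289846 = 0 + 289846 = 289846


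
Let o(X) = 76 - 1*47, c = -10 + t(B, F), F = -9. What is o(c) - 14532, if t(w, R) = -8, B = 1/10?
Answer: -14503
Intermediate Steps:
B = ⅒ ≈ 0.10000
c = -18 (c = -10 - 8 = -18)
o(X) = 29 (o(X) = 76 - 47 = 29)
o(c) - 14532 = 29 - 14532 = -14503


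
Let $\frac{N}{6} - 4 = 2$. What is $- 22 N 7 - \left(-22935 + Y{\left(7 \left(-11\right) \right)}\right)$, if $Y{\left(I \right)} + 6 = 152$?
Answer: $17245$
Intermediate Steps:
$Y{\left(I \right)} = 146$ ($Y{\left(I \right)} = -6 + 152 = 146$)
$N = 36$ ($N = 24 + 6 \cdot 2 = 24 + 12 = 36$)
$- 22 N 7 - \left(-22935 + Y{\left(7 \left(-11\right) \right)}\right) = \left(-22\right) 36 \cdot 7 + \left(22935 - 146\right) = \left(-792\right) 7 + \left(22935 - 146\right) = -5544 + 22789 = 17245$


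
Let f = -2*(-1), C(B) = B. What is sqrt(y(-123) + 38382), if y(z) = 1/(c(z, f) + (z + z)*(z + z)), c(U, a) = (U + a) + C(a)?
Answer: sqrt(140009767889035)/60397 ≈ 195.91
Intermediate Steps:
f = 2
c(U, a) = U + 2*a (c(U, a) = (U + a) + a = U + 2*a)
y(z) = 1/(4 + z + 4*z**2) (y(z) = 1/((z + 2*2) + (z + z)*(z + z)) = 1/((z + 4) + (2*z)*(2*z)) = 1/((4 + z) + 4*z**2) = 1/(4 + z + 4*z**2))
sqrt(y(-123) + 38382) = sqrt(1/(4 - 123 + 4*(-123)**2) + 38382) = sqrt(1/(4 - 123 + 4*15129) + 38382) = sqrt(1/(4 - 123 + 60516) + 38382) = sqrt(1/60397 + 38382) = sqrt(2318157655/60397) = sqrt(140009767889035)/60397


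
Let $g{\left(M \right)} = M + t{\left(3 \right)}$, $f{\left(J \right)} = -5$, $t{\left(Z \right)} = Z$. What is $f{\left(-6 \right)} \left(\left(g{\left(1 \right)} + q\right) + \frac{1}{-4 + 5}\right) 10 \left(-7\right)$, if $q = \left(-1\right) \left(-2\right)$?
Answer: $2450$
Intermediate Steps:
$q = 2$
$g{\left(M \right)} = 3 + M$ ($g{\left(M \right)} = M + 3 = 3 + M$)
$f{\left(-6 \right)} \left(\left(g{\left(1 \right)} + q\right) + \frac{1}{-4 + 5}\right) 10 \left(-7\right) = - 5 \left(\left(\left(3 + 1\right) + 2\right) + \frac{1}{-4 + 5}\right) 10 \left(-7\right) = - 5 \left(\left(4 + 2\right) + 1^{-1}\right) 10 \left(-7\right) = - 5 \left(6 + 1\right) 10 \left(-7\right) = - 5 \cdot 7 \cdot 10 \left(-7\right) = - 5 \cdot 70 \left(-7\right) = \left(-5\right) \left(-490\right) = 2450$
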